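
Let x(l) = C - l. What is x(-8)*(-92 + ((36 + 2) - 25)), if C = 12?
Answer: -1580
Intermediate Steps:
x(l) = 12 - l
x(-8)*(-92 + ((36 + 2) - 25)) = (12 - 1*(-8))*(-92 + ((36 + 2) - 25)) = (12 + 8)*(-92 + (38 - 25)) = 20*(-92 + 13) = 20*(-79) = -1580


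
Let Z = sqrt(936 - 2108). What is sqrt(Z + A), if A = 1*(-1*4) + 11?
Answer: sqrt(7 + 2*I*sqrt(293)) ≈ 4.5795 + 3.7378*I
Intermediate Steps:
Z = 2*I*sqrt(293) (Z = sqrt(-1172) = 2*I*sqrt(293) ≈ 34.234*I)
A = 7 (A = 1*(-4) + 11 = -4 + 11 = 7)
sqrt(Z + A) = sqrt(2*I*sqrt(293) + 7) = sqrt(7 + 2*I*sqrt(293))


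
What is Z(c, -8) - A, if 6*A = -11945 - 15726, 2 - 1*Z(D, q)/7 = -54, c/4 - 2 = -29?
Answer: 30023/6 ≈ 5003.8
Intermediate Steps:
c = -108 (c = 8 + 4*(-29) = 8 - 116 = -108)
Z(D, q) = 392 (Z(D, q) = 14 - 7*(-54) = 14 + 378 = 392)
A = -27671/6 (A = (-11945 - 15726)/6 = (⅙)*(-27671) = -27671/6 ≈ -4611.8)
Z(c, -8) - A = 392 - 1*(-27671/6) = 392 + 27671/6 = 30023/6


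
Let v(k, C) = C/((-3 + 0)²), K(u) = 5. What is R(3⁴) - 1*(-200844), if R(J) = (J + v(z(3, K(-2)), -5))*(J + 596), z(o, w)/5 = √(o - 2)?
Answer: 2297744/9 ≈ 2.5531e+5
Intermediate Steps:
z(o, w) = 5*√(-2 + o) (z(o, w) = 5*√(o - 2) = 5*√(-2 + o))
v(k, C) = C/9 (v(k, C) = C/((-3)²) = C/9)
R(J) = (596 + J)*(-5/9 + J) (R(J) = (J + (⅑)*(-5))*(J + 596) = (J - 5/9)*(596 + J) = (-5/9 + J)*(596 + J) = (596 + J)*(-5/9 + J))
R(3⁴) - 1*(-200844) = (-2980/9 + (3⁴)² + (5359/9)*3⁴) - 1*(-200844) = (-2980/9 + 81² + (5359/9)*81) + 200844 = (-2980/9 + 6561 + 48231) + 200844 = 490148/9 + 200844 = 2297744/9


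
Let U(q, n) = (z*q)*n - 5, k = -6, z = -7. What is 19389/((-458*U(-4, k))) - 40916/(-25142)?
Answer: 1864708291/996050614 ≈ 1.8721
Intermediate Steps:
U(q, n) = -5 - 7*n*q (U(q, n) = (-7*q)*n - 5 = -7*n*q - 5 = -5 - 7*n*q)
19389/((-458*U(-4, k))) - 40916/(-25142) = 19389/((-458*(-5 - 7*(-6)*(-4)))) - 40916/(-25142) = 19389/((-458*(-5 - 168))) - 40916*(-1/25142) = 19389/((-458*(-173))) + 20458/12571 = 19389/79234 + 20458/12571 = 1864708291/996050614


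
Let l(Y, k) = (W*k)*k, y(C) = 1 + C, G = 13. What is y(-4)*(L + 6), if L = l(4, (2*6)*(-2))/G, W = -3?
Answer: 4950/13 ≈ 380.77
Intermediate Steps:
l(Y, k) = -3*k² (l(Y, k) = (-3*k)*k = -3*k²)
L = -1728/13 (L = -3*((2*6)*(-2))²/13 = -3*(12*(-2))²*(1/13) = -3*(-24)²*(1/13) = -3*576*(1/13) = -1728*1/13 = -1728/13 ≈ -132.92)
y(-4)*(L + 6) = (1 - 4)*(-1728/13 + 6) = -3*(-1650/13) = 4950/13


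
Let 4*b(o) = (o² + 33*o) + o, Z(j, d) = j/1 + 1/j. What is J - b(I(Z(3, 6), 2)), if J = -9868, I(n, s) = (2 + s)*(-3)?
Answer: -9802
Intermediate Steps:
Z(j, d) = j + 1/j (Z(j, d) = j*1 + 1/j = j + 1/j)
I(n, s) = -6 - 3*s
b(o) = o²/4 + 17*o/2 (b(o) = ((o² + 33*o) + o)/4 = (o² + 34*o)/4 = o²/4 + 17*o/2)
J - b(I(Z(3, 6), 2)) = -9868 - (-6 - 3*2)*(34 + (-6 - 3*2))/4 = -9868 - (-6 - 6)*(34 + (-6 - 6))/4 = -9868 - (-12)*(34 - 12)/4 = -9868 - (-12)*22/4 = -9868 - 1*(-66) = -9868 + 66 = -9802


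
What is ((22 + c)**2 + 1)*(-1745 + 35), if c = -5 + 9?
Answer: -1157670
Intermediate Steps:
c = 4
((22 + c)**2 + 1)*(-1745 + 35) = ((22 + 4)**2 + 1)*(-1745 + 35) = (26**2 + 1)*(-1710) = (676 + 1)*(-1710) = 677*(-1710) = -1157670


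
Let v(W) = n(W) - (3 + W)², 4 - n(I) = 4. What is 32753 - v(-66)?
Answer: 36722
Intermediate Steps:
n(I) = 0 (n(I) = 4 - 1*4 = 4 - 4 = 0)
v(W) = -(3 + W)² (v(W) = 0 - (3 + W)² = -(3 + W)²)
32753 - v(-66) = 32753 - (-1)*(3 - 66)² = 32753 - (-1)*(-63)² = 32753 - (-1)*3969 = 32753 - 1*(-3969) = 32753 + 3969 = 36722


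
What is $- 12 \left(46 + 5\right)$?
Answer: $-612$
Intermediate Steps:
$- 12 \left(46 + 5\right) = \left(-12\right) 51 = -612$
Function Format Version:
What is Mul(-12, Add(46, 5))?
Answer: -612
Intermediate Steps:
Mul(-12, Add(46, 5)) = Mul(-12, 51) = -612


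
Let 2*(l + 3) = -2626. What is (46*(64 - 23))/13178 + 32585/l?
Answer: -30494511/1238732 ≈ -24.618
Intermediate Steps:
l = -1316 (l = -3 + (½)*(-2626) = -3 - 1313 = -1316)
(46*(64 - 23))/13178 + 32585/l = (46*(64 - 23))/13178 + 32585/(-1316) = (46*41)*(1/13178) + 32585*(-1/1316) = 1886*(1/13178) - 4655/188 = 943/6589 - 4655/188 = -30494511/1238732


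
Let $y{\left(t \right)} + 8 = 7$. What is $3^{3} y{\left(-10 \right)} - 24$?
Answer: $-51$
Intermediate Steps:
$y{\left(t \right)} = -1$ ($y{\left(t \right)} = -8 + 7 = -1$)
$3^{3} y{\left(-10 \right)} - 24 = 3^{3} \left(-1\right) - 24 = 27 \left(-1\right) - 24 = -27 - 24 = -51$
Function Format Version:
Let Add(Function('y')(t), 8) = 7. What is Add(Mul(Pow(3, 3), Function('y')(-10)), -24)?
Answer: -51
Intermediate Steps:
Function('y')(t) = -1 (Function('y')(t) = Add(-8, 7) = -1)
Add(Mul(Pow(3, 3), Function('y')(-10)), -24) = Add(Mul(Pow(3, 3), -1), -24) = Add(Mul(27, -1), -24) = Add(-27, -24) = -51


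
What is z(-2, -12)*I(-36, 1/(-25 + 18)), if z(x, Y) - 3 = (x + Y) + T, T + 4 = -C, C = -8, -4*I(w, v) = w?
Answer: -63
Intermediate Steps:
I(w, v) = -w/4
T = 4 (T = -4 - 1*(-8) = -4 + 8 = 4)
z(x, Y) = 7 + Y + x (z(x, Y) = 3 + ((x + Y) + 4) = 3 + ((Y + x) + 4) = 3 + (4 + Y + x) = 7 + Y + x)
z(-2, -12)*I(-36, 1/(-25 + 18)) = (7 - 12 - 2)*(-¼*(-36)) = -7*9 = -63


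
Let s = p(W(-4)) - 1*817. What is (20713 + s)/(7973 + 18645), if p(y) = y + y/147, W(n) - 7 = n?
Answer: 487526/652141 ≈ 0.74758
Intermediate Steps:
W(n) = 7 + n
p(y) = 148*y/147 (p(y) = y + y*(1/147) = y + y/147 = 148*y/147)
s = -39885/49 (s = 148*(7 - 4)/147 - 1*817 = (148/147)*3 - 817 = 148/49 - 817 = -39885/49 ≈ -813.98)
(20713 + s)/(7973 + 18645) = (20713 - 39885/49)/(7973 + 18645) = (975052/49)/26618 = (975052/49)*(1/26618) = 487526/652141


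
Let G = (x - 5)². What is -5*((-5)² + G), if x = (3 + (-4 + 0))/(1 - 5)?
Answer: -3805/16 ≈ -237.81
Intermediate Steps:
x = ¼ (x = (3 - 4)/(-4) = -1*(-¼) = ¼ ≈ 0.25000)
G = 361/16 (G = (¼ - 5)² = (-19/4)² = 361/16 ≈ 22.563)
-5*((-5)² + G) = -5*((-5)² + 361/16) = -5*(25 + 361/16) = -5*761/16 = -3805/16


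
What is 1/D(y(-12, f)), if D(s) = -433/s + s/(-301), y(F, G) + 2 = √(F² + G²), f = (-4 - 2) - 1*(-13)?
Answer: 2798096/608502779 - 2806223*√193/1217005558 ≈ -0.027435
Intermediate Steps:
f = 7 (f = -6 + 13 = 7)
y(F, G) = -2 + √(F² + G²)
D(s) = -433/s - s/301 (D(s) = -433/s + s*(-1/301) = -433/s - s/301)
1/D(y(-12, f)) = 1/(-433/(-2 + √((-12)² + 7²)) - (-2 + √((-12)² + 7²))/301) = 1/(-433/(-2 + √(144 + 49)) - (-2 + √(144 + 49))/301) = 1/(-433/(-2 + √193) - (-2 + √193)/301) = 1/(-433/(-2 + √193) + (2/301 - √193/301)) = 1/(2/301 - 433/(-2 + √193) - √193/301)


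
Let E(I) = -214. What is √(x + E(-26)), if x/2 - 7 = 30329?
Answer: √60458 ≈ 245.88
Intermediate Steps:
x = 60672 (x = 14 + 2*30329 = 14 + 60658 = 60672)
√(x + E(-26)) = √(60672 - 214) = √60458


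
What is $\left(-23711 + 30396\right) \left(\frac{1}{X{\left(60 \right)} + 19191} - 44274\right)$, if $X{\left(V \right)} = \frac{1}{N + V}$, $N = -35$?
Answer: $- \frac{142000113374315}{479776} \approx -2.9597 \cdot 10^{8}$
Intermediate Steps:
$X{\left(V \right)} = \frac{1}{-35 + V}$
$\left(-23711 + 30396\right) \left(\frac{1}{X{\left(60 \right)} + 19191} - 44274\right) = \left(-23711 + 30396\right) \left(\frac{1}{\frac{1}{-35 + 60} + 19191} - 44274\right) = 6685 \left(\frac{1}{\frac{1}{25} + 19191} - 44274\right) = 6685 \left(\frac{1}{\frac{479776}{25}} - 44274\right) = 6685 \left(\frac{25}{479776} - 44274\right) = 6685 \left(- \frac{21241602599}{479776}\right) = - \frac{142000113374315}{479776}$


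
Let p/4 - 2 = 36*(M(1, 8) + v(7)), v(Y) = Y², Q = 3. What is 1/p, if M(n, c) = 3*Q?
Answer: 1/8360 ≈ 0.00011962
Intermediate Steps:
M(n, c) = 9 (M(n, c) = 3*3 = 9)
p = 8360 (p = 8 + 4*(36*(9 + 7²)) = 8 + 4*(36*(9 + 49)) = 8 + 4*(36*58) = 8 + 4*2088 = 8 + 8352 = 8360)
1/p = 1/8360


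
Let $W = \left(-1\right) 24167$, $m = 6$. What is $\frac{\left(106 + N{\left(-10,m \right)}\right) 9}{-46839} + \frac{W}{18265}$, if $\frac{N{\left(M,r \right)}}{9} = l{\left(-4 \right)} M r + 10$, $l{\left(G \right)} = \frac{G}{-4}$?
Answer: $- \frac{27574607}{21936265} \approx -1.257$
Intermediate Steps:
$l{\left(G \right)} = - \frac{G}{4}$ ($l{\left(G \right)} = G \left(- \frac{1}{4}\right) = - \frac{G}{4}$)
$N{\left(M,r \right)} = 90 + 9 M r$ ($N{\left(M,r \right)} = 9 \left(\left(- \frac{1}{4}\right) \left(-4\right) M r + 10\right) = 9 \left(1 M r + 10\right) = 9 \left(M r + 10\right) = 9 \left(10 + M r\right) = 90 + 9 M r$)
$W = -24167$
$\frac{\left(106 + N{\left(-10,m \right)}\right) 9}{-46839} + \frac{W}{18265} = \frac{\left(106 + \left(90 + 9 \left(-10\right) 6\right)\right) 9}{-46839} - \frac{24167}{18265} = \left(106 + \left(90 - 540\right)\right) 9 \left(- \frac{1}{46839}\right) - \frac{1859}{1405} = \left(106 - 450\right) 9 \left(- \frac{1}{46839}\right) - \frac{1859}{1405} = \left(-344\right) 9 \left(- \frac{1}{46839}\right) - \frac{1859}{1405} = \left(-3096\right) \left(- \frac{1}{46839}\right) - \frac{1859}{1405} = \frac{1032}{15613} - \frac{1859}{1405} = - \frac{27574607}{21936265}$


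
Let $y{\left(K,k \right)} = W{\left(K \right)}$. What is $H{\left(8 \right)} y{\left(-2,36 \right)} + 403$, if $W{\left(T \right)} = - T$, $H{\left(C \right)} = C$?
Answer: $419$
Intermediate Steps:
$y{\left(K,k \right)} = - K$
$H{\left(8 \right)} y{\left(-2,36 \right)} + 403 = 8 \left(\left(-1\right) \left(-2\right)\right) + 403 = 8 \cdot 2 + 403 = 16 + 403 = 419$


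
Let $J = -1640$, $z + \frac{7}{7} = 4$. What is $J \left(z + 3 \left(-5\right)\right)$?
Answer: $19680$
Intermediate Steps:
$z = 3$ ($z = -1 + 4 = 3$)
$J \left(z + 3 \left(-5\right)\right) = - 1640 \left(3 + 3 \left(-5\right)\right) = - 1640 \left(3 - 15\right) = \left(-1640\right) \left(-12\right) = 19680$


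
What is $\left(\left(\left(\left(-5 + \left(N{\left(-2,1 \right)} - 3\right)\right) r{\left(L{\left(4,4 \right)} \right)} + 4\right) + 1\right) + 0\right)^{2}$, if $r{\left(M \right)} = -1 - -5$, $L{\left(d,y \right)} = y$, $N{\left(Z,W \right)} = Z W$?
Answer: $1225$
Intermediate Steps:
$N{\left(Z,W \right)} = W Z$
$r{\left(M \right)} = 4$ ($r{\left(M \right)} = -1 + 5 = 4$)
$\left(\left(\left(\left(-5 + \left(N{\left(-2,1 \right)} - 3\right)\right) r{\left(L{\left(4,4 \right)} \right)} + 4\right) + 1\right) + 0\right)^{2} = \left(\left(\left(\left(-5 + \left(1 \left(-2\right) - 3\right)\right) 4 + 4\right) + 1\right) + 0\right)^{2} = \left(\left(\left(\left(-5 - 5\right) 4 + 4\right) + 1\right) + 0\right)^{2} = \left(\left(\left(\left(-10\right) 4 + 4\right) + 1\right) + 0\right)^{2} = \left(\left(\left(-40 + 4\right) + 1\right) + 0\right)^{2} = \left(\left(-36 + 1\right) + 0\right)^{2} = \left(-35 + 0\right)^{2} = \left(-35\right)^{2} = 1225$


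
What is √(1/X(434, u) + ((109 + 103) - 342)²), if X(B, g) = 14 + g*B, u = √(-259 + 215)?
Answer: √14*√((236601 + 14669200*I*√11)/(1 + 62*I*√11))/14 ≈ 130.0 - 1.336e-6*I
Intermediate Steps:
u = 2*I*√11 (u = √(-44) = 2*I*√11 ≈ 6.6332*I)
X(B, g) = 14 + B*g
√(1/X(434, u) + ((109 + 103) - 342)²) = √(1/(14 + 434*(2*I*√11)) + ((109 + 103) - 342)²) = √(1/(14 + 868*I*√11) + (212 - 342)²) = √(1/(14 + 868*I*√11) + (-130)²) = √(1/(14 + 868*I*√11) + 16900) = √(16900 + 1/(14 + 868*I*√11))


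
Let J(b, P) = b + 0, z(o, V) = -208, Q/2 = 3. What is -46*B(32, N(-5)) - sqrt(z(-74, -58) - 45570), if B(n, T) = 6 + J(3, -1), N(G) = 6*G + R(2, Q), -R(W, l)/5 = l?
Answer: -414 - I*sqrt(45778) ≈ -414.0 - 213.96*I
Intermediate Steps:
Q = 6 (Q = 2*3 = 6)
R(W, l) = -5*l
J(b, P) = b
N(G) = -30 + 6*G (N(G) = 6*G - 5*6 = 6*G - 30 = -30 + 6*G)
B(n, T) = 9 (B(n, T) = 6 + 3 = 9)
-46*B(32, N(-5)) - sqrt(z(-74, -58) - 45570) = -46*9 - sqrt(-208 - 45570) = -414 - sqrt(-45778) = -414 - I*sqrt(45778)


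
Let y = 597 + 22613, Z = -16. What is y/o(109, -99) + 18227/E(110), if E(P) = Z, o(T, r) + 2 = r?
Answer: -2212287/1616 ≈ -1369.0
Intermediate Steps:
o(T, r) = -2 + r
y = 23210
E(P) = -16
y/o(109, -99) + 18227/E(110) = 23210/(-2 - 99) + 18227/(-16) = 23210/(-101) + 18227*(-1/16) = 23210*(-1/101) - 18227/16 = -23210/101 - 18227/16 = -2212287/1616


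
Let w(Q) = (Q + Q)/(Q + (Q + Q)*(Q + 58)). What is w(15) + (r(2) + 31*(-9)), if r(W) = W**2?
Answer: -40423/147 ≈ -274.99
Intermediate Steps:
w(Q) = 2*Q/(Q + 2*Q*(58 + Q)) (w(Q) = (2*Q)/(Q + (2*Q)*(58 + Q)) = (2*Q)/(Q + 2*Q*(58 + Q)) = 2*Q/(Q + 2*Q*(58 + Q)))
w(15) + (r(2) + 31*(-9)) = 2/(117 + 2*15) + (2**2 + 31*(-9)) = 2/(117 + 30) + (4 - 279) = 2/147 - 275 = -40423/147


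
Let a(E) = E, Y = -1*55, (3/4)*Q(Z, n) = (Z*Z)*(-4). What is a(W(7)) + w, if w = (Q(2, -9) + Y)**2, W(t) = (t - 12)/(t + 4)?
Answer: 576806/99 ≈ 5826.3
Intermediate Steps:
Q(Z, n) = -16*Z**2/3 (Q(Z, n) = 4*((Z*Z)*(-4))/3 = 4*(Z**2*(-4))/3 = 4*(-4*Z**2)/3 = -16*Z**2/3)
Y = -55
W(t) = (-12 + t)/(4 + t)
w = 52441/9 (w = (-16/3*2**2 - 55)**2 = (-16/3*4 - 55)**2 = (-64/3 - 55)**2 = (-229/3)**2 = 52441/9 ≈ 5826.8)
a(W(7)) + w = (-12 + 7)/(4 + 7) + 52441/9 = -5/11 + 52441/9 = 576806/99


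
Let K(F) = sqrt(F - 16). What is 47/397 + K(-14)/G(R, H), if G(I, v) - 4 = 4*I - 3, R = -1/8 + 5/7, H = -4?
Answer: 47/397 + 14*I*sqrt(30)/47 ≈ 0.11839 + 1.6315*I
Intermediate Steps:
R = 33/56 (R = -1*1/8 + 5*(1/7) = -1/8 + 5/7 = 33/56 ≈ 0.58929)
K(F) = sqrt(-16 + F)
G(I, v) = 1 + 4*I (G(I, v) = 4 + (4*I - 3) = 4 + (-3 + 4*I) = 1 + 4*I)
47/397 + K(-14)/G(R, H) = 47/397 + sqrt(-16 - 14)/(1 + 4*(33/56)) = 47*(1/397) + sqrt(-30)/(1 + 33/14) = 47/397 + (I*sqrt(30))/(47/14) = 47/397 + (I*sqrt(30))*(14/47) = 47/397 + 14*I*sqrt(30)/47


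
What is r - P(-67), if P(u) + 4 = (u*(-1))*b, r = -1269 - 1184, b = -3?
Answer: -2248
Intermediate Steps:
r = -2453
P(u) = -4 + 3*u (P(u) = -4 + (u*(-1))*(-3) = -4 - u*(-3) = -4 + 3*u)
r - P(-67) = -2453 - (-4 + 3*(-67)) = -2453 - (-4 - 201) = -2453 - 1*(-205) = -2453 + 205 = -2248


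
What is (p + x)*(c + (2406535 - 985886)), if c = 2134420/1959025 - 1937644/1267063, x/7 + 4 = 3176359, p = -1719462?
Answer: 14468611210623359309792061/496441618715 ≈ 2.9145e+13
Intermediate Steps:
x = 22234485 (x = -28 + 7*3176359 = -28 + 22234513 = 22234485)
c = -218289685728/496441618715 (c = 2134420*(1/1959025) - 1937644*1/1267063 = 426884/391805 - 1937644/1267063 = -218289685728/496441618715 ≈ -0.43971)
(p + x)*(c + (2406535 - 985886)) = (-1719462 + 22234485)*(-218289685728/496441618715 + (2406535 - 985886)) = 20515023*(-218289685728/496441618715 + 1420649) = 20515023*(705269070896160307/496441618715) = 14468611210623359309792061/496441618715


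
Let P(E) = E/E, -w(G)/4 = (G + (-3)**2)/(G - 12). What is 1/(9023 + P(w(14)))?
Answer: 1/9024 ≈ 0.00011082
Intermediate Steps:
w(G) = -4*(9 + G)/(-12 + G) (w(G) = -4*(G + (-3)**2)/(G - 12) = -4*(G + 9)/(-12 + G) = -4*(9 + G)/(-12 + G))
P(E) = 1
1/(9023 + P(w(14))) = 1/(9023 + 1) = 1/9024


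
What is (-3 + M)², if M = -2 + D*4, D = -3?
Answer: 289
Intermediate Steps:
M = -14 (M = -2 - 3*4 = -2 - 12 = -14)
(-3 + M)² = (-3 - 14)² = (-17)² = 289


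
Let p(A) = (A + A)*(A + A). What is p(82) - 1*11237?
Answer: 15659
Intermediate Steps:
p(A) = 4*A² (p(A) = (2*A)*(2*A) = 4*A²)
p(82) - 1*11237 = 4*82² - 1*11237 = 4*6724 - 11237 = 26896 - 11237 = 15659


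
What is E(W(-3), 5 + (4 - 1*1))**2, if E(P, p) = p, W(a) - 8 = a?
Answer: 64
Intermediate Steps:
W(a) = 8 + a
E(W(-3), 5 + (4 - 1*1))**2 = (5 + (4 - 1*1))**2 = (5 + (4 - 1))**2 = (5 + 3)**2 = 8**2 = 64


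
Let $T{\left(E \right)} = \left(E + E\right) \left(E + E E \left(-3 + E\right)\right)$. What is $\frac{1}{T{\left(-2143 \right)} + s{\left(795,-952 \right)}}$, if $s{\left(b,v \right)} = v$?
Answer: $\frac{1}{42240234528390} \approx 2.3674 \cdot 10^{-14}$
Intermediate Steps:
$T{\left(E \right)} = 2 E \left(E + E^{2} \left(-3 + E\right)\right)$
$\frac{1}{T{\left(-2143 \right)} + s{\left(795,-952 \right)}} = \frac{1}{2 \left(-2143\right)^{2} \left(1 + \left(-2143\right)^{2} - -6429\right) - 952} = \frac{1}{2 \cdot 4592449 \left(1 + 4592449 + 6429\right) - 952} = \frac{1}{2 \cdot 4592449 \cdot 4598879 - 952} = \frac{1}{42240234529342 - 952} = \frac{1}{42240234528390}$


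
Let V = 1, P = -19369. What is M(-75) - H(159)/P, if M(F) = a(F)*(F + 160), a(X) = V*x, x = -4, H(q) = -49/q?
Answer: -149584027/439953 ≈ -340.00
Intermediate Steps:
a(X) = -4 (a(X) = 1*(-4) = -4)
M(F) = -640 - 4*F (M(F) = -4*(F + 160) = -4*(160 + F) = -640 - 4*F)
M(-75) - H(159)/P = (-640 - 4*(-75)) - (-49/159)/(-19369) = (-640 + 300) - (-49*1/159)*(-1)/19369 = -340 - (-49)*(-1)/(159*19369) = -340 - 1*7/439953 = -340 - 7/439953 = -149584027/439953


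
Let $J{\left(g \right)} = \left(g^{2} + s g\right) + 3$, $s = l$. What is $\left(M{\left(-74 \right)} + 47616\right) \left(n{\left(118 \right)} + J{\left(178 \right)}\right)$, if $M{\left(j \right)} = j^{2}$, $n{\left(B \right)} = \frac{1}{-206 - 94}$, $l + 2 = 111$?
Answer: $\frac{203431275827}{75} \approx 2.7124 \cdot 10^{9}$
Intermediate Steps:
$l = 109$ ($l = -2 + 111 = 109$)
$s = 109$
$J{\left(g \right)} = 3 + g^{2} + 109 g$ ($J{\left(g \right)} = \left(g^{2} + 109 g\right) + 3 = 3 + g^{2} + 109 g$)
$n{\left(B \right)} = - \frac{1}{300}$ ($n{\left(B \right)} = \frac{1}{-300} = - \frac{1}{300}$)
$\left(M{\left(-74 \right)} + 47616\right) \left(n{\left(118 \right)} + J{\left(178 \right)}\right) = \left(\left(-74\right)^{2} + 47616\right) \left(- \frac{1}{300} + \left(3 + 178^{2} + 109 \cdot 178\right)\right) = \left(5476 + 47616\right) \left(- \frac{1}{300} + \left(3 + 31684 + 19402\right)\right) = 53092 \left(- \frac{1}{300} + 51089\right) = 53092 \cdot \frac{15326699}{300} = \frac{203431275827}{75}$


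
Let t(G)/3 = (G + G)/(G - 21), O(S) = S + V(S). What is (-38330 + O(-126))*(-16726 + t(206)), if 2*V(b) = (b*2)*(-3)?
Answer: 117778071772/185 ≈ 6.3664e+8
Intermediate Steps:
V(b) = -3*b (V(b) = ((b*2)*(-3))/2 = ((2*b)*(-3))/2 = (-6*b)/2 = -3*b)
O(S) = -2*S (O(S) = S - 3*S = -2*S)
t(G) = 6*G/(-21 + G) (t(G) = 3*((G + G)/(G - 21)) = 3*((2*G)/(-21 + G)) = 3*(2*G/(-21 + G)) = 6*G/(-21 + G))
(-38330 + O(-126))*(-16726 + t(206)) = (-38330 - 2*(-126))*(-16726 + 6*206/(-21 + 206)) = (-38330 + 252)*(-16726 + 6*206/185) = -38078*(-16726 + 6*206*(1/185)) = -38078*(-16726 + 1236/185) = -38078*(-3093074/185) = 117778071772/185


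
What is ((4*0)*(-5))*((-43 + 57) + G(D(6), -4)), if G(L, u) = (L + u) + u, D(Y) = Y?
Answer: 0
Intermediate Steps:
G(L, u) = L + 2*u
((4*0)*(-5))*((-43 + 57) + G(D(6), -4)) = ((4*0)*(-5))*((-43 + 57) + (6 + 2*(-4))) = (0*(-5))*(14 + (6 - 8)) = 0*(14 - 2) = 0*12 = 0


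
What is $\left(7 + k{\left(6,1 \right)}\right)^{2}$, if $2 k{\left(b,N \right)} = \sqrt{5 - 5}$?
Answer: $49$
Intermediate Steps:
$k{\left(b,N \right)} = 0$ ($k{\left(b,N \right)} = \frac{\sqrt{5 - 5}}{2} = \frac{\sqrt{0}}{2} = \frac{1}{2} \cdot 0 = 0$)
$\left(7 + k{\left(6,1 \right)}\right)^{2} = \left(7 + 0\right)^{2} = 7^{2} = 49$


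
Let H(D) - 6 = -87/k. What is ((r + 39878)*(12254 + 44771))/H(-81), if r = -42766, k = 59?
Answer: -9716603800/267 ≈ -3.6392e+7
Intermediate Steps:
H(D) = 267/59 (H(D) = 6 - 87/59 = 267/59)
((r + 39878)*(12254 + 44771))/H(-81) = ((-42766 + 39878)*(12254 + 44771))/(267/59) = -2888*57025*(59/267) = -164688200*59/267 = -9716603800/267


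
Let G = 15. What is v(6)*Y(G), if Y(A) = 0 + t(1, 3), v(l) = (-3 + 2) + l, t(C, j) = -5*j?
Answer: -75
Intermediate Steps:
v(l) = -1 + l
Y(A) = -15 (Y(A) = 0 - 5*3 = 0 - 15 = -15)
v(6)*Y(G) = (-1 + 6)*(-15) = 5*(-15) = -75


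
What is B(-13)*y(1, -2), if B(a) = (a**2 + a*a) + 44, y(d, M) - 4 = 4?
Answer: 3056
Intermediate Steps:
y(d, M) = 8 (y(d, M) = 4 + 4 = 8)
B(a) = 44 + 2*a**2 (B(a) = (a**2 + a**2) + 44 = 2*a**2 + 44 = 44 + 2*a**2)
B(-13)*y(1, -2) = (44 + 2*(-13)**2)*8 = (44 + 2*169)*8 = (44 + 338)*8 = 382*8 = 3056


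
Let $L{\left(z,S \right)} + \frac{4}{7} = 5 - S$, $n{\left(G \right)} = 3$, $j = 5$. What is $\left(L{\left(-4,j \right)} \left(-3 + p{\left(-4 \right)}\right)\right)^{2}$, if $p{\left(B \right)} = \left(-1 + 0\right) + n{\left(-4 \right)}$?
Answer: $\frac{16}{49} \approx 0.32653$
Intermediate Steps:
$L{\left(z,S \right)} = \frac{31}{7} - S$ ($L{\left(z,S \right)} = - \frac{4}{7} - \left(-5 + S\right) = \frac{31}{7} - S$)
$p{\left(B \right)} = 2$ ($p{\left(B \right)} = \left(-1 + 0\right) + 3 = -1 + 3 = 2$)
$\left(L{\left(-4,j \right)} \left(-3 + p{\left(-4 \right)}\right)\right)^{2} = \left(\left(\frac{31}{7} - 5\right) \left(-3 + 2\right)\right)^{2} = \left(\left(\frac{31}{7} - 5\right) \left(-1\right)\right)^{2} = \left(\left(- \frac{4}{7}\right) \left(-1\right)\right)^{2} = \left(\frac{4}{7}\right)^{2} = \frac{16}{49}$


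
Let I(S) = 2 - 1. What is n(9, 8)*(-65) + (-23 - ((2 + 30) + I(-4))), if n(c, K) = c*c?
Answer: -5321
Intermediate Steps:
I(S) = 1
n(c, K) = c²
n(9, 8)*(-65) + (-23 - ((2 + 30) + I(-4))) = 9²*(-65) + (-23 - ((2 + 30) + 1)) = 81*(-65) + (-23 - (32 + 1)) = -5265 + (-23 - 1*33) = -5265 + (-23 - 33) = -5265 - 56 = -5321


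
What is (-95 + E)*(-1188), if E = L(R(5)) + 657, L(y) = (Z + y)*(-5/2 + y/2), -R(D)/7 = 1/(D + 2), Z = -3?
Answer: -681912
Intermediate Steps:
R(D) = -7/(2 + D) (R(D) = -7/(D + 2) = -7/(2 + D))
L(y) = (-3 + y)*(-5/2 + y/2)
E = 669 (E = (15/2 + (-7/(2 + 5))**2/2 - (-28)/(2 + 5)) + 657 = (15/2 + (-7/7)**2/2 - (-28)/7) + 657 = (15/2 + (-7*1/7)**2/2 - (-28)/7) + 657 = (15/2 + (1/2)*(-1)**2 - 4*(-1)) + 657 = (15/2 + (1/2)*1 + 4) + 657 = (15/2 + 1/2 + 4) + 657 = 12 + 657 = 669)
(-95 + E)*(-1188) = (-95 + 669)*(-1188) = 574*(-1188) = -681912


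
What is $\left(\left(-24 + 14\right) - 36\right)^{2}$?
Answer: $2116$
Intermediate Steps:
$\left(\left(-24 + 14\right) - 36\right)^{2} = \left(-10 - 36\right)^{2} = \left(-46\right)^{2} = 2116$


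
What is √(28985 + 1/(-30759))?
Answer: √27423174577026/30759 ≈ 170.25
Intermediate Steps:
√(28985 + 1/(-30759)) = √(28985 - 1/30759) = √(891549614/30759) = √27423174577026/30759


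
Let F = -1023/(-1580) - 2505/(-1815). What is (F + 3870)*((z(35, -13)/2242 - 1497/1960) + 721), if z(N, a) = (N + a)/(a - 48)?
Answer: 590557130404670169/211762280800 ≈ 2.7888e+6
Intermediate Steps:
z(N, a) = (N + a)/(-48 + a)
F = 387643/191180 (F = -1023*(-1/1580) - 2505*(-1/1815) = 1023/1580 + 167/121 = 387643/191180 ≈ 2.0276)
(F + 3870)*((z(35, -13)/2242 - 1497/1960) + 721) = (387643/191180 + 3870)*((((35 - 13)/(-48 - 13))/2242 - 1497/1960) + 721) = 740254243*(((22/(-61))*(1/2242) - 1497*1/1960) + 721)/191180 = 740254243*((-1/61*22*(1/2242) - 1497/1960) + 721)/191180 = 740254243*((-22/61*1/2242 - 1497/1960) + 721)/191180 = 740254243*((-11/68381 - 1497/1960) + 721)/191180 = 740254243*(-102387917/134026760 + 721)/191180 = (740254243/191180)*(96530906043/134026760) = 590557130404670169/211762280800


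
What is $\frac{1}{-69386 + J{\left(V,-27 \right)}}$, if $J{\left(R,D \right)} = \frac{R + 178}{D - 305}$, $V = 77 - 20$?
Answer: $- \frac{332}{23036387} \approx -1.4412 \cdot 10^{-5}$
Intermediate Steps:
$V = 57$ ($V = 77 - 20 = 57$)
$J{\left(R,D \right)} = \frac{178 + R}{-305 + D}$
$\frac{1}{-69386 + J{\left(V,-27 \right)}} = \frac{1}{-69386 + \frac{178 + 57}{-305 - 27}} = \frac{1}{-69386 + \frac{1}{-332} \cdot 235} = \frac{1}{-69386 - \frac{235}{332}} = \frac{1}{- \frac{23036387}{332}} = - \frac{332}{23036387}$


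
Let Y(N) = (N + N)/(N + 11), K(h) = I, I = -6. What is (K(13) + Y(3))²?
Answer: 1521/49 ≈ 31.041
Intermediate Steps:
K(h) = -6
Y(N) = 2*N/(11 + N) (Y(N) = (2*N)/(11 + N) = 2*N/(11 + N))
(K(13) + Y(3))² = (-6 + 2*3/(11 + 3))² = (-6 + 2*3/14)² = (-6 + 2*3*(1/14))² = (-6 + 3/7)² = (-39/7)² = 1521/49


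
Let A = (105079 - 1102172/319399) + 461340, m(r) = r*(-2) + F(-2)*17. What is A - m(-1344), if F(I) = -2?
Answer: 180064875063/319399 ≈ 5.6376e+5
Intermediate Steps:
m(r) = -34 - 2*r (m(r) = r*(-2) - 2*17 = -2*r - 34 = -34 - 2*r)
A = 180912560009/319399 (A = (105079 - 1102172*1/319399) + 461340 = (105079 - 1102172/319399) + 461340 = 33561025349/319399 + 461340 = 180912560009/319399 ≈ 5.6642e+5)
A - m(-1344) = 180912560009/319399 - (-34 - 2*(-1344)) = 180912560009/319399 - (-34 + 2688) = 180912560009/319399 - 1*2654 = 180912560009/319399 - 2654 = 180064875063/319399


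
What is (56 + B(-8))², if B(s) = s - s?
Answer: 3136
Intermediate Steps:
B(s) = 0
(56 + B(-8))² = (56 + 0)² = 56² = 3136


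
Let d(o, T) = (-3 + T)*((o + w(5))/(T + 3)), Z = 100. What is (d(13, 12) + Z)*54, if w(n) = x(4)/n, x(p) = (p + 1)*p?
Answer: 29754/5 ≈ 5950.8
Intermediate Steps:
x(p) = p*(1 + p) (x(p) = (1 + p)*p = p*(1 + p))
w(n) = 20/n (w(n) = (4*(1 + 4))/n = (4*5)/n = 20/n)
d(o, T) = (-3 + T)*(4 + o)/(3 + T) (d(o, T) = (-3 + T)*((o + 20/5)/(T + 3)) = (-3 + T)*((o + 20*(⅕))/(3 + T)) = (-3 + T)*((o + 4)/(3 + T)) = (-3 + T)*((4 + o)/(3 + T)) = (-3 + T)*(4 + o)/(3 + T))
(d(13, 12) + Z)*54 = ((-12 - 3*13 + 4*12 + 12*13)/(3 + 12) + 100)*54 = ((-12 - 39 + 48 + 156)/15 + 100)*54 = ((1/15)*153 + 100)*54 = (51/5 + 100)*54 = (551/5)*54 = 29754/5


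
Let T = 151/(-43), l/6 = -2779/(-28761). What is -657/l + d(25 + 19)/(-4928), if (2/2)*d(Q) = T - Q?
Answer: -95335691553/84125888 ≈ -1133.3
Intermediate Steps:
l = 5558/9587 (l = 6*(-2779/(-28761)) = 6*(-2779*(-1/28761)) = 6*(2779/28761) = 5558/9587 ≈ 0.57974)
T = -151/43 (T = 151*(-1/43) = -151/43 ≈ -3.5116)
d(Q) = -151/43 - Q
-657/l + d(25 + 19)/(-4928) = -657/5558/9587 + (-151/43 - (25 + 19))/(-4928) = -657*9587/5558 + (-151/43 - 1*44)*(-1/4928) = -6298659/5558 + (-151/43 - 44)*(-1/4928) = -6298659/5558 - 2043/43*(-1/4928) = -6298659/5558 + 2043/211904 = -95335691553/84125888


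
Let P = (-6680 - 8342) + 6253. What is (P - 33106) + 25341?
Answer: -16534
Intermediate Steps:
P = -8769 (P = -15022 + 6253 = -8769)
(P - 33106) + 25341 = (-8769 - 33106) + 25341 = -41875 + 25341 = -16534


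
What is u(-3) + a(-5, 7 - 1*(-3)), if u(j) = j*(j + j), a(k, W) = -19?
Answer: -1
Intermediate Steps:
u(j) = 2*j**2 (u(j) = j*(2*j) = 2*j**2)
u(-3) + a(-5, 7 - 1*(-3)) = 2*(-3)**2 - 19 = 2*9 - 19 = 18 - 19 = -1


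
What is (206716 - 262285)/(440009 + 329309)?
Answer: -55569/769318 ≈ -0.072232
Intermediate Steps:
(206716 - 262285)/(440009 + 329309) = -55569/769318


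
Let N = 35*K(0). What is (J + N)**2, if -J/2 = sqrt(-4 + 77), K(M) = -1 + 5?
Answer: 19892 - 560*sqrt(73) ≈ 15107.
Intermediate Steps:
K(M) = 4
J = -2*sqrt(73) (J = -2*sqrt(-4 + 77) = -2*sqrt(73) ≈ -17.088)
N = 140 (N = 35*4 = 140)
(J + N)**2 = (-2*sqrt(73) + 140)**2 = (140 - 2*sqrt(73))**2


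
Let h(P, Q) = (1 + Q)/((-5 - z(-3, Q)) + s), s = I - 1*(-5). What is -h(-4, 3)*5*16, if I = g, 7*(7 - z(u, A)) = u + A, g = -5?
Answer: 80/3 ≈ 26.667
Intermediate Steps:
z(u, A) = 7 - A/7 - u/7 (z(u, A) = 7 - (u + A)/7 = 7 - (A + u)/7 = 7 + (-A/7 - u/7) = 7 - A/7 - u/7)
I = -5
s = 0 (s = -5 - 1*(-5) = -5 + 5 = 0)
h(P, Q) = (1 + Q)/(-87/7 + Q/7) (h(P, Q) = (1 + Q)/((-5 - (7 - Q/7 - 1/7*(-3))) + 0) = (1 + Q)/((-5 - (7 - Q/7 + 3/7)) + 0) = (1 + Q)/((-5 - (52/7 - Q/7)) + 0) = (1 + Q)/((-5 + (-52/7 + Q/7)) + 0) = (1 + Q)/((-87/7 + Q/7) + 0) = (1 + Q)/(-87/7 + Q/7))
-h(-4, 3)*5*16 = -7*(1 + 3)/(-87 + 3)*5*16 = -7*4/(-84)*5*16 = -7*(-1/84)*4*5*16 = -(-1)*5/3*16 = -1*(-5/3)*16 = (5/3)*16 = 80/3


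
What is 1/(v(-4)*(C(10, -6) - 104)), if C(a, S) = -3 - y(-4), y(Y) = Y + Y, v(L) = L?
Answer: 1/396 ≈ 0.0025253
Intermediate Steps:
y(Y) = 2*Y
C(a, S) = 5 (C(a, S) = -3 - 2*(-4) = -3 - 1*(-8) = -3 + 8 = 5)
1/(v(-4)*(C(10, -6) - 104)) = 1/(-4*(5 - 104)) = 1/(-4*(-99)) = 1/396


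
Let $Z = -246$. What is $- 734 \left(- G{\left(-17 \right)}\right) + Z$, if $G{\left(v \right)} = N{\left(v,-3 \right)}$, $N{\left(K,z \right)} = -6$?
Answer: $-4650$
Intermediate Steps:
$G{\left(v \right)} = -6$
$- 734 \left(- G{\left(-17 \right)}\right) + Z = - 734 \left(\left(-1\right) \left(-6\right)\right) - 246 = \left(-734\right) 6 - 246 = -4404 - 246 = -4650$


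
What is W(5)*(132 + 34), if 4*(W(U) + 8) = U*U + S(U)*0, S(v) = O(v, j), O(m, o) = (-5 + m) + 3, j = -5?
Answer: -581/2 ≈ -290.50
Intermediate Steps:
O(m, o) = -2 + m
S(v) = -2 + v
W(U) = -8 + U²/4 (W(U) = -8 + (U*U + (-2 + U)*0)/4 = -8 + (U² + 0)/4 = -8 + U²/4)
W(5)*(132 + 34) = (-8 + (¼)*5²)*(132 + 34) = (-8 + (¼)*25)*166 = (-8 + 25/4)*166 = -7/4*166 = -581/2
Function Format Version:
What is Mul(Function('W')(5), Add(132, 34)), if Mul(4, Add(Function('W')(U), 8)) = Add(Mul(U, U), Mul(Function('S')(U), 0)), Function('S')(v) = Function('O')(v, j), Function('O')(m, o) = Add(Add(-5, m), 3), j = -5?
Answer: Rational(-581, 2) ≈ -290.50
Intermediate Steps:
Function('O')(m, o) = Add(-2, m)
Function('S')(v) = Add(-2, v)
Function('W')(U) = Add(-8, Mul(Rational(1, 4), Pow(U, 2))) (Function('W')(U) = Add(-8, Mul(Rational(1, 4), Add(Mul(U, U), Mul(Add(-2, U), 0)))) = Add(-8, Mul(Rational(1, 4), Add(Pow(U, 2), 0))) = Add(-8, Mul(Rational(1, 4), Pow(U, 2))))
Mul(Function('W')(5), Add(132, 34)) = Mul(Add(-8, Mul(Rational(1, 4), Pow(5, 2))), Add(132, 34)) = Mul(Add(-8, Mul(Rational(1, 4), 25)), 166) = Mul(Add(-8, Rational(25, 4)), 166) = Mul(Rational(-7, 4), 166) = Rational(-581, 2)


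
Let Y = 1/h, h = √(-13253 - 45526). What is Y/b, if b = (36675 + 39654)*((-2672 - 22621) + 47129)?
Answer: -I*√6531/32656045822092 ≈ -2.4747e-12*I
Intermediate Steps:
h = 3*I*√6531 (h = √(-58779) = 3*I*√6531 ≈ 242.44*I)
Y = -I*√6531/19593 (Y = 1/(3*I*√6531) = -I*√6531/19593 ≈ -0.0041247*I)
b = 1666720044 (b = 76329*(-25293 + 47129) = 76329*21836 = 1666720044)
Y/b = -I*√6531/19593/1666720044 = -I*√6531/19593*(1/1666720044) = -I*√6531/32656045822092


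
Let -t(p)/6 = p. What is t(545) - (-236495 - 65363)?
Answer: 298588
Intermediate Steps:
t(p) = -6*p
t(545) - (-236495 - 65363) = -6*545 - (-236495 - 65363) = -3270 - 1*(-301858) = -3270 + 301858 = 298588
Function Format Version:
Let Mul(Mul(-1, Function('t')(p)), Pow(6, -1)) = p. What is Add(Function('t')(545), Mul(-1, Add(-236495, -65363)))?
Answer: 298588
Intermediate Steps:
Function('t')(p) = Mul(-6, p)
Add(Function('t')(545), Mul(-1, Add(-236495, -65363))) = Add(Mul(-6, 545), Mul(-1, Add(-236495, -65363))) = Add(-3270, Mul(-1, -301858)) = Add(-3270, 301858) = 298588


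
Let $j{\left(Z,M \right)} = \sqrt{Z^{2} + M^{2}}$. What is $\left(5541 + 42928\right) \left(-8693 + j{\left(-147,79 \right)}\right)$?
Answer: $-421341017 + 242345 \sqrt{1114} \approx -4.1325 \cdot 10^{8}$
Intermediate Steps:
$j{\left(Z,M \right)} = \sqrt{M^{2} + Z^{2}}$
$\left(5541 + 42928\right) \left(-8693 + j{\left(-147,79 \right)}\right) = \left(5541 + 42928\right) \left(-8693 + \sqrt{79^{2} + \left(-147\right)^{2}}\right) = 48469 \left(-8693 + \sqrt{6241 + 21609}\right) = 48469 \left(-8693 + \sqrt{27850}\right) = 48469 \left(-8693 + 5 \sqrt{1114}\right) = -421341017 + 242345 \sqrt{1114}$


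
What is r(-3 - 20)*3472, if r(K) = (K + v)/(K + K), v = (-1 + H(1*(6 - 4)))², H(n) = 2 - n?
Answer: 38192/23 ≈ 1660.5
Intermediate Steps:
v = 1 (v = (-1 + (2 - (6 - 4)))² = (-1 + (2 - 2))² = (-1 + 0)² = (-1)² = 1)
r(K) = (1 + K)/(2*K) (r(K) = (K + 1)/(K + K) = (1 + K)/((2*K)) = (1 + K)*(1/(2*K)) = (1 + K)/(2*K))
r(-3 - 20)*3472 = ((1 + (-3 - 20))/(2*(-3 - 20)))*3472 = ((½)*(1 - 23)/(-23))*3472 = ((½)*(-1/23)*(-22))*3472 = (11/23)*3472 = 38192/23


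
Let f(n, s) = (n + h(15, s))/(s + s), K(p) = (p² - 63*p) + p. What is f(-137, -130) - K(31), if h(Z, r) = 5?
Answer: 62498/65 ≈ 961.51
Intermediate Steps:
K(p) = p² - 62*p
f(n, s) = (5 + n)/(2*s) (f(n, s) = (n + 5)/(s + s) = (5 + n)/((2*s)) = (5 + n)*(1/(2*s)) = (5 + n)/(2*s))
f(-137, -130) - K(31) = (½)*(5 - 137)/(-130) - 31*(-62 + 31) = (½)*(-1/130)*(-132) - 31*(-31) = 33/65 - 1*(-961) = 33/65 + 961 = 62498/65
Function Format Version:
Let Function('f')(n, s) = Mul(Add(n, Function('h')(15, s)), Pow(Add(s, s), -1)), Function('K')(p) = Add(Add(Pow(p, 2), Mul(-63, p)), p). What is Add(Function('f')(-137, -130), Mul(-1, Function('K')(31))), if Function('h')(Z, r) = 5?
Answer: Rational(62498, 65) ≈ 961.51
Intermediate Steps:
Function('K')(p) = Add(Pow(p, 2), Mul(-62, p))
Function('f')(n, s) = Mul(Rational(1, 2), Pow(s, -1), Add(5, n)) (Function('f')(n, s) = Mul(Add(n, 5), Pow(Add(s, s), -1)) = Mul(Add(5, n), Pow(Mul(2, s), -1)) = Mul(Add(5, n), Mul(Rational(1, 2), Pow(s, -1))) = Mul(Rational(1, 2), Pow(s, -1), Add(5, n)))
Add(Function('f')(-137, -130), Mul(-1, Function('K')(31))) = Add(Mul(Rational(1, 2), Pow(-130, -1), Add(5, -137)), Mul(-1, Mul(31, Add(-62, 31)))) = Add(Mul(Rational(1, 2), Rational(-1, 130), -132), Mul(-1, Mul(31, -31))) = Add(Rational(33, 65), Mul(-1, -961)) = Add(Rational(33, 65), 961) = Rational(62498, 65)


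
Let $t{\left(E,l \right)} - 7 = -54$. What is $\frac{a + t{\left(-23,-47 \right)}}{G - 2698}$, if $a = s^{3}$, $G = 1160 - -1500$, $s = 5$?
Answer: $- \frac{39}{19} \approx -2.0526$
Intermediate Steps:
$t{\left(E,l \right)} = -47$ ($t{\left(E,l \right)} = 7 - 54 = -47$)
$G = 2660$ ($G = 1160 + 1500 = 2660$)
$a = 125$ ($a = 5^{3} = 125$)
$\frac{a + t{\left(-23,-47 \right)}}{G - 2698} = \frac{125 - 47}{2660 - 2698} = \frac{78}{-38} = 78 \left(- \frac{1}{38}\right) = - \frac{39}{19}$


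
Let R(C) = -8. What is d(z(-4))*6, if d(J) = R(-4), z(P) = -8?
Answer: -48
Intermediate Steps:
d(J) = -8
d(z(-4))*6 = -8*6 = -48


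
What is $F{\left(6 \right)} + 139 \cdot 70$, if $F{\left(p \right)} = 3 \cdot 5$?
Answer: $9745$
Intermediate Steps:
$F{\left(p \right)} = 15$
$F{\left(6 \right)} + 139 \cdot 70 = 15 + 139 \cdot 70 = 15 + 9730 = 9745$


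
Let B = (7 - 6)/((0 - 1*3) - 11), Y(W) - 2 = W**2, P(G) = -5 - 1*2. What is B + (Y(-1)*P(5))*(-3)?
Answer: 881/14 ≈ 62.929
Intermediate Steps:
P(G) = -7 (P(G) = -5 - 2 = -7)
Y(W) = 2 + W**2
B = -1/14 (B = 1/((0 - 3) - 11) = 1/(-3 - 11) = 1/(-14) = 1*(-1/14) = -1/14 ≈ -0.071429)
B + (Y(-1)*P(5))*(-3) = -1/14 + ((2 + (-1)**2)*(-7))*(-3) = -1/14 + ((2 + 1)*(-7))*(-3) = -1/14 + (3*(-7))*(-3) = -1/14 - 21*(-3) = -1/14 + 63 = 881/14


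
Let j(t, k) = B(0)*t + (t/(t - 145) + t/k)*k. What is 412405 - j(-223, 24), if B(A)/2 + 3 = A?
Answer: 18918671/46 ≈ 4.1128e+5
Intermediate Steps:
B(A) = -6 + 2*A
j(t, k) = -6*t + k*(t/k + t/(-145 + t)) (j(t, k) = (-6 + 2*0)*t + (t/(t - 145) + t/k)*k = (-6 + 0)*t + (t/(-145 + t) + t/k)*k = -6*t + (t/k + t/(-145 + t))*k = -6*t + k*(t/k + t/(-145 + t)))
412405 - j(-223, 24) = 412405 - (-223)*(725 + 24 - 5*(-223))/(-145 - 223) = 412405 - (-223)*(725 + 24 + 1115)/(-368) = 412405 - (-223)*(-1)*1864/368 = 412405 - 1*51959/46 = 412405 - 51959/46 = 18918671/46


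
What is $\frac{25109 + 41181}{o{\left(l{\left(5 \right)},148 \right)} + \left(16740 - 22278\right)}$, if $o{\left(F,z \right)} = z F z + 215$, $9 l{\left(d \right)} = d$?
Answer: $\frac{596610}{61613} \approx 9.6832$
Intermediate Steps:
$l{\left(d \right)} = \frac{d}{9}$
$o{\left(F,z \right)} = 215 + F z^{2}$ ($o{\left(F,z \right)} = F z z + 215 = F z^{2} + 215 = 215 + F z^{2}$)
$\frac{25109 + 41181}{o{\left(l{\left(5 \right)},148 \right)} + \left(16740 - 22278\right)} = \frac{25109 + 41181}{\left(215 + \frac{1}{9} \cdot 5 \cdot 148^{2}\right) + \left(16740 - 22278\right)} = \frac{66290}{\left(215 + \frac{5}{9} \cdot 21904\right) + \left(16740 - 22278\right)} = \frac{66290}{\left(215 + \frac{109520}{9}\right) - 5538} = \frac{66290}{\frac{111455}{9} - 5538} = \frac{66290}{\frac{61613}{9}} = 66290 \cdot \frac{9}{61613} = \frac{596610}{61613}$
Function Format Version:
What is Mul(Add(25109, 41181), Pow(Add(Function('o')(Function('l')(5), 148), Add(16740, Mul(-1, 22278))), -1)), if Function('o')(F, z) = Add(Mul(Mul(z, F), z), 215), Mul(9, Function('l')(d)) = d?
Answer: Rational(596610, 61613) ≈ 9.6832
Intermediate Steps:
Function('l')(d) = Mul(Rational(1, 9), d)
Function('o')(F, z) = Add(215, Mul(F, Pow(z, 2))) (Function('o')(F, z) = Add(Mul(Mul(F, z), z), 215) = Add(Mul(F, Pow(z, 2)), 215) = Add(215, Mul(F, Pow(z, 2))))
Mul(Add(25109, 41181), Pow(Add(Function('o')(Function('l')(5), 148), Add(16740, Mul(-1, 22278))), -1)) = Mul(Add(25109, 41181), Pow(Add(Add(215, Mul(Mul(Rational(1, 9), 5), Pow(148, 2))), Add(16740, Mul(-1, 22278))), -1)) = Mul(66290, Pow(Add(Add(215, Mul(Rational(5, 9), 21904)), Add(16740, -22278)), -1)) = Mul(66290, Pow(Add(Add(215, Rational(109520, 9)), -5538), -1)) = Mul(66290, Pow(Add(Rational(111455, 9), -5538), -1)) = Mul(66290, Pow(Rational(61613, 9), -1)) = Mul(66290, Rational(9, 61613)) = Rational(596610, 61613)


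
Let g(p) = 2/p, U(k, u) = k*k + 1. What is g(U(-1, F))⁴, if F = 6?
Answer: 1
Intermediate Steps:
U(k, u) = 1 + k² (U(k, u) = k² + 1 = 1 + k²)
g(U(-1, F))⁴ = (2/(1 + (-1)²))⁴ = (2/(1 + 1))⁴ = (2/2)⁴ = (2*(½))⁴ = 1⁴ = 1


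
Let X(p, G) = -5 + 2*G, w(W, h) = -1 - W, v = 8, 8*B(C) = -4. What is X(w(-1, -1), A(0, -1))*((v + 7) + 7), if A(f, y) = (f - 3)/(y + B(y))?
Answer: -22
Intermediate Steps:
B(C) = -½ (B(C) = (⅛)*(-4) = -½)
A(f, y) = (-3 + f)/(-½ + y) (A(f, y) = (f - 3)/(y - ½) = (-3 + f)/(-½ + y))
X(w(-1, -1), A(0, -1))*((v + 7) + 7) = (-5 + 2*(2*(-3 + 0)/(-1 + 2*(-1))))*((8 + 7) + 7) = (-5 + 2*(2*(-3)/(-1 - 2)))*(15 + 7) = (-5 + 2*(2*(-3)/(-3)))*22 = (-5 + 2*(2*(-⅓)*(-3)))*22 = (-5 + 2*2)*22 = (-5 + 4)*22 = -1*22 = -22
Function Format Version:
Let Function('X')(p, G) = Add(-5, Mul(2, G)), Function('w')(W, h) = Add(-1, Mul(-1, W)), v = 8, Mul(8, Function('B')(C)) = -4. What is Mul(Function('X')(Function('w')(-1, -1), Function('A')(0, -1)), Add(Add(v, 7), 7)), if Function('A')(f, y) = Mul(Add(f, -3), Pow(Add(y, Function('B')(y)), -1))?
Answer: -22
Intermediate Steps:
Function('B')(C) = Rational(-1, 2) (Function('B')(C) = Mul(Rational(1, 8), -4) = Rational(-1, 2))
Function('A')(f, y) = Mul(Pow(Add(Rational(-1, 2), y), -1), Add(-3, f)) (Function('A')(f, y) = Mul(Add(f, -3), Pow(Add(y, Rational(-1, 2)), -1)) = Mul(Add(-3, f), Pow(Add(Rational(-1, 2), y), -1)) = Mul(Pow(Add(Rational(-1, 2), y), -1), Add(-3, f)))
Mul(Function('X')(Function('w')(-1, -1), Function('A')(0, -1)), Add(Add(v, 7), 7)) = Mul(Add(-5, Mul(2, Mul(2, Pow(Add(-1, Mul(2, -1)), -1), Add(-3, 0)))), Add(Add(8, 7), 7)) = Mul(Add(-5, Mul(2, Mul(2, Pow(Add(-1, -2), -1), -3))), Add(15, 7)) = Mul(Add(-5, Mul(2, Mul(2, Pow(-3, -1), -3))), 22) = Mul(Add(-5, Mul(2, Mul(2, Rational(-1, 3), -3))), 22) = Mul(Add(-5, Mul(2, 2)), 22) = Mul(Add(-5, 4), 22) = Mul(-1, 22) = -22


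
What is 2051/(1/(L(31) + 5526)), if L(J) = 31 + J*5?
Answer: 11715312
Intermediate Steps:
L(J) = 31 + 5*J
2051/(1/(L(31) + 5526)) = 2051/(1/((31 + 5*31) + 5526)) = 2051/(1/((31 + 155) + 5526)) = 2051/(1/(186 + 5526)) = 2051/(1/5712) = 2051*5712 = 11715312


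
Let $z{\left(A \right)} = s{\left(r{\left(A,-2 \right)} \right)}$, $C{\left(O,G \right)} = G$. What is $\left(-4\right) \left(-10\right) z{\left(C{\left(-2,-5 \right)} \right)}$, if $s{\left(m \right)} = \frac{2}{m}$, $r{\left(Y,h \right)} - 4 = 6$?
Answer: $8$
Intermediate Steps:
$r{\left(Y,h \right)} = 10$ ($r{\left(Y,h \right)} = 4 + 6 = 10$)
$z{\left(A \right)} = \frac{1}{5}$ ($z{\left(A \right)} = \frac{2}{10} = 2 \cdot \frac{1}{10} = \frac{1}{5}$)
$\left(-4\right) \left(-10\right) z{\left(C{\left(-2,-5 \right)} \right)} = \left(-4\right) \left(-10\right) \frac{1}{5} = 40 \cdot \frac{1}{5} = 8$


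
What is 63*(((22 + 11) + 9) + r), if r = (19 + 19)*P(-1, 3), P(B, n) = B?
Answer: 252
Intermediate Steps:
r = -38 (r = (19 + 19)*(-1) = 38*(-1) = -38)
63*(((22 + 11) + 9) + r) = 63*(((22 + 11) + 9) - 38) = 63*((33 + 9) - 38) = 63*(42 - 38) = 63*4 = 252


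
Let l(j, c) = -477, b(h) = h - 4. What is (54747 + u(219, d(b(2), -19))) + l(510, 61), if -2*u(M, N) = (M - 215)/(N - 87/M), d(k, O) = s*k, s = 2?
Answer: 17420816/321 ≈ 54270.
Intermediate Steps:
b(h) = -4 + h
d(k, O) = 2*k
u(M, N) = -(-215 + M)/(2*(N - 87/M)) (u(M, N) = -(M - 215)/(2*(N - 87/M)) = -(-215 + M)/(2*(N - 87/M)))
(54747 + u(219, d(b(2), -19))) + l(510, 61) = (54747 + (½)*219*(215 - 1*219)/(-87 + 219*(2*(-4 + 2)))) - 477 = (54747 + (½)*219*(215 - 219)/(-87 + 219*(2*(-2)))) - 477 = (54747 + (½)*219*(-4)/(-87 + 219*(-4))) - 477 = (54747 + (½)*219*(-4)/(-87 - 876)) - 477 = (54747 + (½)*219*(-4)/(-963)) - 477 = (54747 + (½)*219*(-1/963)*(-4)) - 477 = (54747 + 146/321) - 477 = 17573933/321 - 477 = 17420816/321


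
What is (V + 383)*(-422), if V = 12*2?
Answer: -171754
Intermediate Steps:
V = 24
(V + 383)*(-422) = (24 + 383)*(-422) = 407*(-422) = -171754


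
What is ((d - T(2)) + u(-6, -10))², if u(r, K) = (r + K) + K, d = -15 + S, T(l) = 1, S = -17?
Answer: 3481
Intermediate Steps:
d = -32 (d = -15 - 17 = -32)
u(r, K) = r + 2*K (u(r, K) = (K + r) + K = r + 2*K)
((d - T(2)) + u(-6, -10))² = ((-32 - 1*1) + (-6 + 2*(-10)))² = ((-32 - 1) + (-6 - 20))² = (-33 - 26)² = (-59)² = 3481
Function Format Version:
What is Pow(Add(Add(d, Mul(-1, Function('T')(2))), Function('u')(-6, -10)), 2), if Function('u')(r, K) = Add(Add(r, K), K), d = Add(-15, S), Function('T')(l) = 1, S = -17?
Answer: 3481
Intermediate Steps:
d = -32 (d = Add(-15, -17) = -32)
Function('u')(r, K) = Add(r, Mul(2, K)) (Function('u')(r, K) = Add(Add(K, r), K) = Add(r, Mul(2, K)))
Pow(Add(Add(d, Mul(-1, Function('T')(2))), Function('u')(-6, -10)), 2) = Pow(Add(Add(-32, Mul(-1, 1)), Add(-6, Mul(2, -10))), 2) = Pow(Add(Add(-32, -1), Add(-6, -20)), 2) = Pow(Add(-33, -26), 2) = Pow(-59, 2) = 3481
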